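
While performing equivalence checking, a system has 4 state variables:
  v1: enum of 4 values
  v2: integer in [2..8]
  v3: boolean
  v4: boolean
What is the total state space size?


State space = product of domain sizes of all variables.
Domain sizes:
  v1 (enum of 4 values): 4
  v2 (integer in [2..8]): 7
  v3 (boolean): 2
  v4 (boolean): 2
Product = 4 * 7 * 2 * 2 = 112

112


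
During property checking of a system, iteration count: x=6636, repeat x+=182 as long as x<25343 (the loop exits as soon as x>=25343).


Step 1: x goes from 6636 toward 25343 by 182; the body runs while x<25343, so iterations = ceil((bound-start)/step)
Step 2: Distance=18707
Step 3: ceil(18707/182)=103

103


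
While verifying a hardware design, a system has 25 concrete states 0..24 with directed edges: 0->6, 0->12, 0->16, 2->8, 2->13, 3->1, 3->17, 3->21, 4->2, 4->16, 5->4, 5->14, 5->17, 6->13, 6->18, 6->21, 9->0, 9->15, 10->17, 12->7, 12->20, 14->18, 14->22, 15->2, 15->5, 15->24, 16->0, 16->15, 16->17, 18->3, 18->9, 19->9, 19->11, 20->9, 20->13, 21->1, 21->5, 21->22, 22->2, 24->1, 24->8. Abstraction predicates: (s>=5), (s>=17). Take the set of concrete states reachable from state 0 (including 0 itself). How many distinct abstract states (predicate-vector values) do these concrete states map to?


BFS from 0:
Concrete reachable: {0, 1, 2, 3, 4, 5, 6, 7, 8, 9, 12, 13, 14, 15, 16, 17, 18, 20, 21, 22, 24}
Abstract via predicates (s>=5), (s>=17):
  (0,0) <- {0, 1, 2, 3, 4}
  (1,0) <- {5, 6, 7, 8, 9, 12, 13, 14, 15, 16}
  (1,1) <- {17, 18, 20, 21, 22, 24}
Distinct abstract states = 3

3


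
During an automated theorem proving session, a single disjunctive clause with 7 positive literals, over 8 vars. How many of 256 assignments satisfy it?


Step 1: Total=2^8=256
Step 2: Unsat when all 7 false: 2^1=2
Step 3: Sat=256-2=254

254


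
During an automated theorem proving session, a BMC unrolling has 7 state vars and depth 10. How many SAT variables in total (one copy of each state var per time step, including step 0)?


BMC unrolls to depth k, creating one copy of each state var for steps 0..k.
Step count = 10 + 1 = 11 (steps 0 through 10)
Vars per step = 7
Total = 7 * 11 = 77

77


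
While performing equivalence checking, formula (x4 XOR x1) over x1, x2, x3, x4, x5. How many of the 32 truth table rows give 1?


Formula: (x4 XOR x1) over 5 vars (32 rows)
Evaluate each row (x1, x2, x3, x4, x5 as bits, MSB first):
  row 0 [00000]: (0 XOR 0) -> 0
  row 1 [00001]: (0 XOR 0) -> 0
  row 2 [00010]: (1 XOR 0) -> 1
  row 3 [00011]: (1 XOR 0) -> 1
  row 4 [00100]: (0 XOR 0) -> 0
  row 5 [00101]: (0 XOR 0) -> 0
  row 6 [00110]: (1 XOR 0) -> 1
  row 7 [00111]: (1 XOR 0) -> 1
  row 8 [01000]: (0 XOR 0) -> 0
  row 9 [01001]: (0 XOR 0) -> 0
  row 10 [01010]: (1 XOR 0) -> 1
  row 11 [01011]: (1 XOR 0) -> 1
  row 12 [01100]: (0 XOR 0) -> 0
  row 13 [01101]: (0 XOR 0) -> 0
  row 14 [01110]: (1 XOR 0) -> 1
  row 15 [01111]: (1 XOR 0) -> 1
  row 16 [10000]: (0 XOR 1) -> 1
  row 17 [10001]: (0 XOR 1) -> 1
  row 18 [10010]: (1 XOR 1) -> 0
  row 19 [10011]: (1 XOR 1) -> 0
  row 20 [10100]: (0 XOR 1) -> 1
  row 21 [10101]: (0 XOR 1) -> 1
  row 22 [10110]: (1 XOR 1) -> 0
  row 23 [10111]: (1 XOR 1) -> 0
  row 24 [11000]: (0 XOR 1) -> 1
  row 25 [11001]: (0 XOR 1) -> 1
  row 26 [11010]: (1 XOR 1) -> 0
  row 27 [11011]: (1 XOR 1) -> 0
  row 28 [11100]: (0 XOR 1) -> 1
  row 29 [11101]: (0 XOR 1) -> 1
  row 30 [11110]: (1 XOR 1) -> 0
  row 31 [11111]: (1 XOR 1) -> 0
Full result column, 8 rows per line (x1,x2 fixed per line; x3,x4,x5 runs 000..111 left to right):
  rows 0-7 [x1,x2=00]: 00110011  (ones: 4)
  rows 8-15 [x1,x2=01]: 00110011  (ones: 4)
  rows 16-23 [x1,x2=10]: 11001100  (ones: 4)
  rows 24-31 [x1,x2=11]: 11001100  (ones: 4)
Count of 1-rows = 4+4+4+4 = 16

16


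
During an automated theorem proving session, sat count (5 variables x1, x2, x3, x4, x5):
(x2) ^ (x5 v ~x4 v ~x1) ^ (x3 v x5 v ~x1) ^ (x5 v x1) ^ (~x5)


CNF with 5 clauses over 5 vars (32 assignments).
An assignment satisfies CNF iff every clause has >=1 true literal.
Check each row (bits = x1,x2,x3,x4,x5; clause T/F shown):
  row 0 [00000]: clauses=FTTFT -> 0
  row 1 [00001]: clauses=FTTTF -> 0
  row 2 [00010]: clauses=FTTFT -> 0
  row 3 [00011]: clauses=FTTTF -> 0
  row 4 [00100]: clauses=FTTFT -> 0
  row 5 [00101]: clauses=FTTTF -> 0
  row 6 [00110]: clauses=FTTFT -> 0
  row 7 [00111]: clauses=FTTTF -> 0
  row 8 [01000]: clauses=TTTFT -> 0
  row 9 [01001]: clauses=TTTTF -> 0
  row 10 [01010]: clauses=TTTFT -> 0
  row 11 [01011]: clauses=TTTTF -> 0
  row 12 [01100]: clauses=TTTFT -> 0
  row 13 [01101]: clauses=TTTTF -> 0
  row 14 [01110]: clauses=TTTFT -> 0
  row 15 [01111]: clauses=TTTTF -> 0
  row 16 [10000]: clauses=FTFTT -> 0
  row 17 [10001]: clauses=FTTTF -> 0
  row 18 [10010]: clauses=FFFTT -> 0
  row 19 [10011]: clauses=FTTTF -> 0
  row 20 [10100]: clauses=FTTTT -> 0
  row 21 [10101]: clauses=FTTTF -> 0
  row 22 [10110]: clauses=FFTTT -> 0
  row 23 [10111]: clauses=FTTTF -> 0
  row 24 [11000]: clauses=TTFTT -> 0
  row 25 [11001]: clauses=TTTTF -> 0
  row 26 [11010]: clauses=TFFTT -> 0
  row 27 [11011]: clauses=TTTTF -> 0
  row 28 [11100]: clauses=TTTTT -> 1
  row 29 [11101]: clauses=TTTTF -> 0
  row 30 [11110]: clauses=TFTTT -> 0
  row 31 [11111]: clauses=TTTTF -> 0
Full result column, 8 rows per line (x1,x2 fixed per line; x3,x4,x5 runs 000..111 left to right):
  rows 0-7 [x1,x2=00]: 00000000  (ones: 0)
  rows 8-15 [x1,x2=01]: 00000000  (ones: 0)
  rows 16-23 [x1,x2=10]: 00000000  (ones: 0)
  rows 24-31 [x1,x2=11]: 00001000  (ones: 1)
Satisfying assignments = 0+0+0+1 = 1

1


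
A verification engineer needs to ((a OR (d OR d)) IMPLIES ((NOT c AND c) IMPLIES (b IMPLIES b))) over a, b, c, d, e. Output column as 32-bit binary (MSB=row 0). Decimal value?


Formula: ((a OR (d OR d)) IMPLIES ((NOT c AND c) IMPLIES (b IMPLIES b))) over a, b, c, d, e (32 rows)
Evaluate each row (bits = a,b,c,d,e, MSB first):
  row 0 [00000]: ((0 OR (0 OR 0)) IMPLIES ((NOT 0 AND 0) IMPLIES (0 IMPLIES 0))) -> 1
  row 1 [00001]: ((0 OR (0 OR 0)) IMPLIES ((NOT 0 AND 0) IMPLIES (0 IMPLIES 0))) -> 1
  row 2 [00010]: ((0 OR (1 OR 1)) IMPLIES ((NOT 0 AND 0) IMPLIES (0 IMPLIES 0))) -> 1
  row 3 [00011]: ((0 OR (1 OR 1)) IMPLIES ((NOT 0 AND 0) IMPLIES (0 IMPLIES 0))) -> 1
  row 4 [00100]: ((0 OR (0 OR 0)) IMPLIES ((NOT 1 AND 1) IMPLIES (0 IMPLIES 0))) -> 1
  row 5 [00101]: ((0 OR (0 OR 0)) IMPLIES ((NOT 1 AND 1) IMPLIES (0 IMPLIES 0))) -> 1
  row 6 [00110]: ((0 OR (1 OR 1)) IMPLIES ((NOT 1 AND 1) IMPLIES (0 IMPLIES 0))) -> 1
  row 7 [00111]: ((0 OR (1 OR 1)) IMPLIES ((NOT 1 AND 1) IMPLIES (0 IMPLIES 0))) -> 1
  row 8 [01000]: ((0 OR (0 OR 0)) IMPLIES ((NOT 0 AND 0) IMPLIES (1 IMPLIES 1))) -> 1
  row 9 [01001]: ((0 OR (0 OR 0)) IMPLIES ((NOT 0 AND 0) IMPLIES (1 IMPLIES 1))) -> 1
  row 10 [01010]: ((0 OR (1 OR 1)) IMPLIES ((NOT 0 AND 0) IMPLIES (1 IMPLIES 1))) -> 1
  row 11 [01011]: ((0 OR (1 OR 1)) IMPLIES ((NOT 0 AND 0) IMPLIES (1 IMPLIES 1))) -> 1
  row 12 [01100]: ((0 OR (0 OR 0)) IMPLIES ((NOT 1 AND 1) IMPLIES (1 IMPLIES 1))) -> 1
  row 13 [01101]: ((0 OR (0 OR 0)) IMPLIES ((NOT 1 AND 1) IMPLIES (1 IMPLIES 1))) -> 1
  row 14 [01110]: ((0 OR (1 OR 1)) IMPLIES ((NOT 1 AND 1) IMPLIES (1 IMPLIES 1))) -> 1
  row 15 [01111]: ((0 OR (1 OR 1)) IMPLIES ((NOT 1 AND 1) IMPLIES (1 IMPLIES 1))) -> 1
  row 16 [10000]: ((1 OR (0 OR 0)) IMPLIES ((NOT 0 AND 0) IMPLIES (0 IMPLIES 0))) -> 1
  row 17 [10001]: ((1 OR (0 OR 0)) IMPLIES ((NOT 0 AND 0) IMPLIES (0 IMPLIES 0))) -> 1
  row 18 [10010]: ((1 OR (1 OR 1)) IMPLIES ((NOT 0 AND 0) IMPLIES (0 IMPLIES 0))) -> 1
  row 19 [10011]: ((1 OR (1 OR 1)) IMPLIES ((NOT 0 AND 0) IMPLIES (0 IMPLIES 0))) -> 1
  row 20 [10100]: ((1 OR (0 OR 0)) IMPLIES ((NOT 1 AND 1) IMPLIES (0 IMPLIES 0))) -> 1
  row 21 [10101]: ((1 OR (0 OR 0)) IMPLIES ((NOT 1 AND 1) IMPLIES (0 IMPLIES 0))) -> 1
  row 22 [10110]: ((1 OR (1 OR 1)) IMPLIES ((NOT 1 AND 1) IMPLIES (0 IMPLIES 0))) -> 1
  row 23 [10111]: ((1 OR (1 OR 1)) IMPLIES ((NOT 1 AND 1) IMPLIES (0 IMPLIES 0))) -> 1
  row 24 [11000]: ((1 OR (0 OR 0)) IMPLIES ((NOT 0 AND 0) IMPLIES (1 IMPLIES 1))) -> 1
  row 25 [11001]: ((1 OR (0 OR 0)) IMPLIES ((NOT 0 AND 0) IMPLIES (1 IMPLIES 1))) -> 1
  row 26 [11010]: ((1 OR (1 OR 1)) IMPLIES ((NOT 0 AND 0) IMPLIES (1 IMPLIES 1))) -> 1
  row 27 [11011]: ((1 OR (1 OR 1)) IMPLIES ((NOT 0 AND 0) IMPLIES (1 IMPLIES 1))) -> 1
  row 28 [11100]: ((1 OR (0 OR 0)) IMPLIES ((NOT 1 AND 1) IMPLIES (1 IMPLIES 1))) -> 1
  row 29 [11101]: ((1 OR (0 OR 0)) IMPLIES ((NOT 1 AND 1) IMPLIES (1 IMPLIES 1))) -> 1
  row 30 [11110]: ((1 OR (1 OR 1)) IMPLIES ((NOT 1 AND 1) IMPLIES (1 IMPLIES 1))) -> 1
  row 31 [11111]: ((1 OR (1 OR 1)) IMPLIES ((NOT 1 AND 1) IMPLIES (1 IMPLIES 1))) -> 1
Full result column, 4 rows per line (a,b,c fixed per line; d,e runs 00..11 left to right):
  rows 0-3 [a,b,c=000]: 1111  = hex F
  rows 4-7 [a,b,c=001]: 1111  = hex F
  rows 8-11 [a,b,c=010]: 1111  = hex F
  rows 12-15 [a,b,c=011]: 1111  = hex F
  rows 16-19 [a,b,c=100]: 1111  = hex F
  rows 20-23 [a,b,c=101]: 1111  = hex F
  rows 24-27 [a,b,c=110]: 1111  = hex F
  rows 28-31 [a,b,c=111]: 1111  = hex F
Output column (row 0 .. row 31) = 11111111111111111111111111111111
Output column grouped in 4s = 1111 1111 1111 1111 1111 1111 1111 1111 = 0xFFFFFFFF
Convert to decimal digit by digit (value = value*16 + digit):
  F -> 15
  15*16 + 15 (F) = 255
  255*16 + 15 (F) = 4095
  4095*16 + 15 (F) = 65535
  65535*16 + 15 (F) = 1048575
  1048575*16 + 15 (F) = 16777215
  16777215*16 + 15 (F) = 268435455
  268435455*16 + 15 (F) = 4294967295
Decimal = 4294967295

4294967295


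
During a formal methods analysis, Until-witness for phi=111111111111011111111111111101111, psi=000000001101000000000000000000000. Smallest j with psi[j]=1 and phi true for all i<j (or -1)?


(phi U psi) at 0: need smallest j with psi[j]=1 and phi[i]=1 for all i in [0,j).
Scan from step 0:
  step 0: phi=1, psi=0 -> continue
  step 1: phi=1, psi=0 -> continue
  step 2: phi=1, psi=0 -> continue
  step 3: phi=1, psi=0 -> continue
  step 8: psi=1 and phi held for [0,8) -> witness found
Witness step = 8

8


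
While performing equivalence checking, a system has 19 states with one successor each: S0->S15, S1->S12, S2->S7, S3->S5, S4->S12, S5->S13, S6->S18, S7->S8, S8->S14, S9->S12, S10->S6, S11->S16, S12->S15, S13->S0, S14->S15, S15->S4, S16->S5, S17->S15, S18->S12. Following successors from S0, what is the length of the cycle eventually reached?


Trace from S0 until a state repeats:
  S0 -> S15 -> S4 -> S12 -> S15
S15 first seen at step 1, revisited at step 4.
Cycle length = 4 - 1 = 3

3


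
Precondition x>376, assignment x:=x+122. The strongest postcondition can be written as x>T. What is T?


Formula: sp(P, x:=E) = exists old_x. (x = E[old_x/x]) AND P[old_x/x] (old_x is the value of x before the assignment; eliminate old_x by solving x = E[old_x/x] for old_x)
Step 1: Precondition P: x>376, i.e. old_x > 376
Step 2: Assignment gives x = old_x + 122, so old_x = x - 122
Step 3: Substitute into P: x - 122 > 376
Step 4: Simplify: x > 376+122 = 498

498


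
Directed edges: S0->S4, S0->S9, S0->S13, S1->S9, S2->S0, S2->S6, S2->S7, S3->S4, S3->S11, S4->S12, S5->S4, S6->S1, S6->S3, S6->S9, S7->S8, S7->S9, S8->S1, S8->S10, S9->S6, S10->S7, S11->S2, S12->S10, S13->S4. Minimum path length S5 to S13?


BFS layer-by-layer from S5:
  dist 0: {S5}
  dist 1: {S4}
  dist 2: {S12}
  dist 3: {S10}
  dist 4: {S7}
  dist 5: {S8, S9}
  dist 6: {S1, S6}
  dist 7: {S3}
  dist 8: {S11}
  dist 9: {S2}
  dist 10: {S0}
  dist 11: {S13}
  -> S13 reached at distance 11
Shortest path length = 11

11


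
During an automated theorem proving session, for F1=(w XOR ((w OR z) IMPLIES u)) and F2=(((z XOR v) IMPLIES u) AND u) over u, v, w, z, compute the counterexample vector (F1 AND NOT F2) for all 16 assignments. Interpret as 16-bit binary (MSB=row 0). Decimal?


F1 = (w XOR ((w OR z) IMPLIES u))
F2 = (((z XOR v) IMPLIES u) AND u)
Counterexample to F1=>F2 is where F1=1 and F2=0.
Evaluate each row (bits = u,v,w,z, MSB first):
  row 0 [0000]: F1=1 F2=0 -> F1&~F2 -> 1
  row 1 [0001]: F1=0 F2=0 -> F1&~F2 -> 0
  row 2 [0010]: F1=1 F2=0 -> F1&~F2 -> 1
  row 3 [0011]: F1=1 F2=0 -> F1&~F2 -> 1
  row 4 [0100]: F1=1 F2=0 -> F1&~F2 -> 1
  row 5 [0101]: F1=0 F2=0 -> F1&~F2 -> 0
  row 6 [0110]: F1=1 F2=0 -> F1&~F2 -> 1
  row 7 [0111]: F1=1 F2=0 -> F1&~F2 -> 1
  row 8 [1000]: F1=1 F2=1 -> F1&~F2 -> 0
  row 9 [1001]: F1=1 F2=1 -> F1&~F2 -> 0
  row 10 [1010]: F1=0 F2=1 -> F1&~F2 -> 0
  row 11 [1011]: F1=0 F2=1 -> F1&~F2 -> 0
  row 12 [1100]: F1=1 F2=1 -> F1&~F2 -> 0
  row 13 [1101]: F1=1 F2=1 -> F1&~F2 -> 0
  row 14 [1110]: F1=0 F2=1 -> F1&~F2 -> 0
  row 15 [1111]: F1=0 F2=1 -> F1&~F2 -> 0
Full result column, 4 rows per line (u,v fixed per line; w,z runs 00..11 left to right):
  rows 0-3 [u,v=00]: 1011  = hex B
  rows 4-7 [u,v=01]: 1011  = hex B
  rows 8-11 [u,v=10]: 0000  = hex 0
  rows 12-15 [u,v=11]: 0000  = hex 0
Counterexample vector (row 0 .. row 15) = 1011101100000000
Output column grouped in 4s = 1011 1011 0000 0000 = 0xBB00
Convert to decimal digit by digit (value = value*16 + digit):
  B -> 11
  11*16 + 11 (B) = 187
  187*16 + 0 = 2992
  2992*16 + 0 = 47872
Decimal = 47872

47872


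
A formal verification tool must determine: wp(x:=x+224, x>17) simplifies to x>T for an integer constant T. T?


Formula: wp(x:=E, P) = P[E/x] (substitute E for x in postcondition)
Step 1: Postcondition: x>17
Step 2: Substitute x+224 for x: x+224>17
Step 3: Solve for x: x > 17-224 = -207

-207


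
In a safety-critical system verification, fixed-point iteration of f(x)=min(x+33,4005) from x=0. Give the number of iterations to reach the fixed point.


Step 1: x=0, cap=4005, increment=33
Step 2: x grows by 33 each step until capped at 4005; fixed point is x=4005
Step 3: iterations = ceil(4005/33) = 122

122


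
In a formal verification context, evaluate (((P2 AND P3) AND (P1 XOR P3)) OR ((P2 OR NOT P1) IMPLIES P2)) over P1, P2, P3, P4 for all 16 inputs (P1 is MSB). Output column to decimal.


Formula: (((P2 AND P3) AND (P1 XOR P3)) OR ((P2 OR NOT P1) IMPLIES P2)) over P1, P2, P3, P4 (16 rows)
Evaluate each row (bits = P1,P2,P3,P4, MSB first):
  row 0 [0000]: (((0 AND 0) AND (0 XOR 0)) OR ((0 OR NOT 0) IMPLIES 0)) -> 0
  row 1 [0001]: (((0 AND 0) AND (0 XOR 0)) OR ((0 OR NOT 0) IMPLIES 0)) -> 0
  row 2 [0010]: (((0 AND 1) AND (0 XOR 1)) OR ((0 OR NOT 0) IMPLIES 0)) -> 0
  row 3 [0011]: (((0 AND 1) AND (0 XOR 1)) OR ((0 OR NOT 0) IMPLIES 0)) -> 0
  row 4 [0100]: (((1 AND 0) AND (0 XOR 0)) OR ((1 OR NOT 0) IMPLIES 1)) -> 1
  row 5 [0101]: (((1 AND 0) AND (0 XOR 0)) OR ((1 OR NOT 0) IMPLIES 1)) -> 1
  row 6 [0110]: (((1 AND 1) AND (0 XOR 1)) OR ((1 OR NOT 0) IMPLIES 1)) -> 1
  row 7 [0111]: (((1 AND 1) AND (0 XOR 1)) OR ((1 OR NOT 0) IMPLIES 1)) -> 1
  row 8 [1000]: (((0 AND 0) AND (1 XOR 0)) OR ((0 OR NOT 1) IMPLIES 0)) -> 1
  row 9 [1001]: (((0 AND 0) AND (1 XOR 0)) OR ((0 OR NOT 1) IMPLIES 0)) -> 1
  row 10 [1010]: (((0 AND 1) AND (1 XOR 1)) OR ((0 OR NOT 1) IMPLIES 0)) -> 1
  row 11 [1011]: (((0 AND 1) AND (1 XOR 1)) OR ((0 OR NOT 1) IMPLIES 0)) -> 1
  row 12 [1100]: (((1 AND 0) AND (1 XOR 0)) OR ((1 OR NOT 1) IMPLIES 1)) -> 1
  row 13 [1101]: (((1 AND 0) AND (1 XOR 0)) OR ((1 OR NOT 1) IMPLIES 1)) -> 1
  row 14 [1110]: (((1 AND 1) AND (1 XOR 1)) OR ((1 OR NOT 1) IMPLIES 1)) -> 1
  row 15 [1111]: (((1 AND 1) AND (1 XOR 1)) OR ((1 OR NOT 1) IMPLIES 1)) -> 1
Full result column, 4 rows per line (P1,P2 fixed per line; P3,P4 runs 00..11 left to right):
  rows 0-3 [P1,P2=00]: 0000  = hex 0
  rows 4-7 [P1,P2=01]: 1111  = hex F
  rows 8-11 [P1,P2=10]: 1111  = hex F
  rows 12-15 [P1,P2=11]: 1111  = hex F
Output column (row 0 .. row 15) = 0000111111111111
Output column grouped in 4s = 0000 1111 1111 1111 = 0x0FFF
Convert to decimal digit by digit (value = value*16 + digit):
  0 -> 0
  0*16 + 15 (F) = 15
  15*16 + 15 (F) = 255
  255*16 + 15 (F) = 4095
Decimal = 4095

4095


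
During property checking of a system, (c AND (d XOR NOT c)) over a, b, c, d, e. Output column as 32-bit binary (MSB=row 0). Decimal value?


Formula: (c AND (d XOR NOT c)) over a, b, c, d, e (32 rows)
Evaluate each row (bits = a,b,c,d,e, MSB first):
  row 0 [00000]: (0 AND (0 XOR NOT 0)) -> 0
  row 1 [00001]: (0 AND (0 XOR NOT 0)) -> 0
  row 2 [00010]: (0 AND (1 XOR NOT 0)) -> 0
  row 3 [00011]: (0 AND (1 XOR NOT 0)) -> 0
  row 4 [00100]: (1 AND (0 XOR NOT 1)) -> 0
  row 5 [00101]: (1 AND (0 XOR NOT 1)) -> 0
  row 6 [00110]: (1 AND (1 XOR NOT 1)) -> 1
  row 7 [00111]: (1 AND (1 XOR NOT 1)) -> 1
  row 8 [01000]: (0 AND (0 XOR NOT 0)) -> 0
  row 9 [01001]: (0 AND (0 XOR NOT 0)) -> 0
  row 10 [01010]: (0 AND (1 XOR NOT 0)) -> 0
  row 11 [01011]: (0 AND (1 XOR NOT 0)) -> 0
  row 12 [01100]: (1 AND (0 XOR NOT 1)) -> 0
  row 13 [01101]: (1 AND (0 XOR NOT 1)) -> 0
  row 14 [01110]: (1 AND (1 XOR NOT 1)) -> 1
  row 15 [01111]: (1 AND (1 XOR NOT 1)) -> 1
  row 16 [10000]: (0 AND (0 XOR NOT 0)) -> 0
  row 17 [10001]: (0 AND (0 XOR NOT 0)) -> 0
  row 18 [10010]: (0 AND (1 XOR NOT 0)) -> 0
  row 19 [10011]: (0 AND (1 XOR NOT 0)) -> 0
  row 20 [10100]: (1 AND (0 XOR NOT 1)) -> 0
  row 21 [10101]: (1 AND (0 XOR NOT 1)) -> 0
  row 22 [10110]: (1 AND (1 XOR NOT 1)) -> 1
  row 23 [10111]: (1 AND (1 XOR NOT 1)) -> 1
  row 24 [11000]: (0 AND (0 XOR NOT 0)) -> 0
  row 25 [11001]: (0 AND (0 XOR NOT 0)) -> 0
  row 26 [11010]: (0 AND (1 XOR NOT 0)) -> 0
  row 27 [11011]: (0 AND (1 XOR NOT 0)) -> 0
  row 28 [11100]: (1 AND (0 XOR NOT 1)) -> 0
  row 29 [11101]: (1 AND (0 XOR NOT 1)) -> 0
  row 30 [11110]: (1 AND (1 XOR NOT 1)) -> 1
  row 31 [11111]: (1 AND (1 XOR NOT 1)) -> 1
Full result column, 4 rows per line (a,b,c fixed per line; d,e runs 00..11 left to right):
  rows 0-3 [a,b,c=000]: 0000  = hex 0
  rows 4-7 [a,b,c=001]: 0011  = hex 3
  rows 8-11 [a,b,c=010]: 0000  = hex 0
  rows 12-15 [a,b,c=011]: 0011  = hex 3
  rows 16-19 [a,b,c=100]: 0000  = hex 0
  rows 20-23 [a,b,c=101]: 0011  = hex 3
  rows 24-27 [a,b,c=110]: 0000  = hex 0
  rows 28-31 [a,b,c=111]: 0011  = hex 3
Output column (row 0 .. row 31) = 00000011000000110000001100000011
Output column grouped in 4s = 0000 0011 0000 0011 0000 0011 0000 0011 = 0x03030303
Convert to decimal digit by digit (value = value*16 + digit):
  0 -> 0
  0*16 + 3 = 3
  3*16 + 0 = 48
  48*16 + 3 = 771
  771*16 + 0 = 12336
  12336*16 + 3 = 197379
  197379*16 + 0 = 3158064
  3158064*16 + 3 = 50529027
Decimal = 50529027

50529027


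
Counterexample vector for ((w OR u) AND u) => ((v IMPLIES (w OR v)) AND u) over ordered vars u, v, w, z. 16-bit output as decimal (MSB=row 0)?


F1 = ((w OR u) AND u)
F2 = ((v IMPLIES (w OR v)) AND u)
Counterexample to F1=>F2 is where F1=1 and F2=0.
Evaluate each row (bits = u,v,w,z, MSB first):
  row 0 [0000]: F1=0 F2=0 -> F1&~F2 -> 0
  row 1 [0001]: F1=0 F2=0 -> F1&~F2 -> 0
  row 2 [0010]: F1=0 F2=0 -> F1&~F2 -> 0
  row 3 [0011]: F1=0 F2=0 -> F1&~F2 -> 0
  row 4 [0100]: F1=0 F2=0 -> F1&~F2 -> 0
  row 5 [0101]: F1=0 F2=0 -> F1&~F2 -> 0
  row 6 [0110]: F1=0 F2=0 -> F1&~F2 -> 0
  row 7 [0111]: F1=0 F2=0 -> F1&~F2 -> 0
  row 8 [1000]: F1=1 F2=1 -> F1&~F2 -> 0
  row 9 [1001]: F1=1 F2=1 -> F1&~F2 -> 0
  row 10 [1010]: F1=1 F2=1 -> F1&~F2 -> 0
  row 11 [1011]: F1=1 F2=1 -> F1&~F2 -> 0
  row 12 [1100]: F1=1 F2=1 -> F1&~F2 -> 0
  row 13 [1101]: F1=1 F2=1 -> F1&~F2 -> 0
  row 14 [1110]: F1=1 F2=1 -> F1&~F2 -> 0
  row 15 [1111]: F1=1 F2=1 -> F1&~F2 -> 0
Full result column, 4 rows per line (u,v fixed per line; w,z runs 00..11 left to right):
  rows 0-3 [u,v=00]: 0000  = hex 0
  rows 4-7 [u,v=01]: 0000  = hex 0
  rows 8-11 [u,v=10]: 0000  = hex 0
  rows 12-15 [u,v=11]: 0000  = hex 0
Counterexample vector (row 0 .. row 15) = 0000000000000000
Output column grouped in 4s = 0000 0000 0000 0000 = 0x0000
Convert to decimal digit by digit (value = value*16 + digit):
  0 -> 0
  0*16 + 0 = 0
  0*16 + 0 = 0
  0*16 + 0 = 0
Decimal = 0

0


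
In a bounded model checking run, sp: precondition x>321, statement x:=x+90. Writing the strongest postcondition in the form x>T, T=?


Formula: sp(P, x:=E) = exists old_x. (x = E[old_x/x]) AND P[old_x/x] (old_x is the value of x before the assignment; eliminate old_x by solving x = E[old_x/x] for old_x)
Step 1: Precondition P: x>321, i.e. old_x > 321
Step 2: Assignment gives x = old_x + 90, so old_x = x - 90
Step 3: Substitute into P: x - 90 > 321
Step 4: Simplify: x > 321+90 = 411

411


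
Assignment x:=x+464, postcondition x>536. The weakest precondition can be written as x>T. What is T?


Formula: wp(x:=E, P) = P[E/x] (substitute E for x in postcondition)
Step 1: Postcondition: x>536
Step 2: Substitute x+464 for x: x+464>536
Step 3: Solve for x: x > 536-464 = 72

72


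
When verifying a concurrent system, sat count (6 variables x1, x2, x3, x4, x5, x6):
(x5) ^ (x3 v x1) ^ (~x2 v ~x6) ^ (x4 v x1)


CNF with 4 clauses over 6 vars (64 assignments).
An assignment satisfies CNF iff every clause has >=1 true literal.
Check each row (bits = x1,x2,x3,x4,x5,x6; clause T/F shown):
  row 0 [000000]: clauses=FFTF -> 0
  row 1 [000001]: clauses=FFTF -> 0
  row 2 [000010]: clauses=TFTF -> 0
  row 3 [000011]: clauses=TFTF -> 0
  row 4 [000100]: clauses=FFTT -> 0
  (every remaining row is evaluated the same way; all 64 results are listed next)
Full result column, 8 rows per line (x1,x2,x3 fixed per line; x4,x5,x6 runs 000..111 left to right):
  rows 0-7 [x1,x2,x3=000]: 00000000  (ones: 0)
  rows 8-15 [x1,x2,x3=001]: 00000011  (ones: 2)
  rows 16-23 [x1,x2,x3=010]: 00000000  (ones: 0)
  rows 24-31 [x1,x2,x3=011]: 00000010  (ones: 1)
  rows 32-39 [x1,x2,x3=100]: 00110011  (ones: 4)
  rows 40-47 [x1,x2,x3=101]: 00110011  (ones: 4)
  rows 48-55 [x1,x2,x3=110]: 00100010  (ones: 2)
  rows 56-63 [x1,x2,x3=111]: 00100010  (ones: 2)
Satisfying assignments = 0+2+0+1+4+4+2+2 = 15

15


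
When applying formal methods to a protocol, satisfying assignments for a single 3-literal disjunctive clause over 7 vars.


Step 1: Total=2^7=128
Step 2: Unsat when all 3 false: 2^4=16
Step 3: Sat=128-16=112

112


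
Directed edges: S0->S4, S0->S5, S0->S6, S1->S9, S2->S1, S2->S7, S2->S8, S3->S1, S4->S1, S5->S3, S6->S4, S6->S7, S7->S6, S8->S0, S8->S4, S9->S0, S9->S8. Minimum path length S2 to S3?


BFS layer-by-layer from S2:
  dist 0: {S2}
  dist 1: {S1, S7, S8}
  dist 2: {S0, S4, S6, S9}
  dist 3: {S5}
  dist 4: {S3}
  -> S3 reached at distance 4
Shortest path length = 4

4


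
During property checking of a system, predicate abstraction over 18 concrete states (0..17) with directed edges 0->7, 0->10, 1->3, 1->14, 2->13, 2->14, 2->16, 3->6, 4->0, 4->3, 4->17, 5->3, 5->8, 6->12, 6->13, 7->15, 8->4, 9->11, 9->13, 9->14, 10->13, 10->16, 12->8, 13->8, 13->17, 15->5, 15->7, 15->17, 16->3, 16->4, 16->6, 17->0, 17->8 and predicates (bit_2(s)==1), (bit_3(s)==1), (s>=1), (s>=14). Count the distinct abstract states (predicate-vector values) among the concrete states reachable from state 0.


BFS from 0:
Concrete reachable: {0, 3, 4, 5, 6, 7, 8, 10, 12, 13, 15, 16, 17}
Abstract via predicates (bit_2(s)==1), (bit_3(s)==1), (s>=1), (s>=14):
  (0,0,0,0) <- {0}
  (0,0,1,0) <- {3}
  (0,0,1,1) <- {16, 17}
  (0,1,1,0) <- {8, 10}
  (1,0,1,0) <- {4, 5, 6, 7}
  (1,1,1,0) <- {12, 13}
  (1,1,1,1) <- {15}
Distinct abstract states = 7

7


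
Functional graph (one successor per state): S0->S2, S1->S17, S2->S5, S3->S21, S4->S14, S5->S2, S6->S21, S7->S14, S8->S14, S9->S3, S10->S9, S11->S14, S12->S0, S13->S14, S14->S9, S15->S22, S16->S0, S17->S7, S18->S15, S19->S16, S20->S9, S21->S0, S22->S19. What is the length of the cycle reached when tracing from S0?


Trace from S0 until a state repeats:
  S0 -> S2 -> S5 -> S2
S2 first seen at step 1, revisited at step 3.
Cycle length = 3 - 1 = 2

2


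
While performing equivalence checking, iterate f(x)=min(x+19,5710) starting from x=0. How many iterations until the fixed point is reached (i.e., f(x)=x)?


Step 1: x=0, cap=5710, increment=19
Step 2: x grows by 19 each step until capped at 5710; fixed point is x=5710
Step 3: iterations = ceil(5710/19) = 301

301


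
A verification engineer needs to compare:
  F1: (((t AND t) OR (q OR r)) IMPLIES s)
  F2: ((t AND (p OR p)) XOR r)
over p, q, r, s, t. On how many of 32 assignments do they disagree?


F1 = (((t AND t) OR (q OR r)) IMPLIES s)
F2 = ((t AND (p OR p)) XOR r)
Evaluate both on each of 32 rows (bits = p,q,r,s,t):
  row 0 [00000]: F1=1 F2=0 (differ) -> 1
  row 1 [00001]: F1=0 F2=0 -> 0
  row 2 [00010]: F1=1 F2=0 (differ) -> 1
  row 3 [00011]: F1=1 F2=0 (differ) -> 1
  row 4 [00100]: F1=0 F2=1 (differ) -> 1
  row 5 [00101]: F1=0 F2=1 (differ) -> 1
  row 6 [00110]: F1=1 F2=1 -> 0
  row 7 [00111]: F1=1 F2=1 -> 0
  row 8 [01000]: F1=0 F2=0 -> 0
  row 9 [01001]: F1=0 F2=0 -> 0
  row 10 [01010]: F1=1 F2=0 (differ) -> 1
  row 11 [01011]: F1=1 F2=0 (differ) -> 1
  row 12 [01100]: F1=0 F2=1 (differ) -> 1
  row 13 [01101]: F1=0 F2=1 (differ) -> 1
  row 14 [01110]: F1=1 F2=1 -> 0
  row 15 [01111]: F1=1 F2=1 -> 0
  row 16 [10000]: F1=1 F2=0 (differ) -> 1
  row 17 [10001]: F1=0 F2=1 (differ) -> 1
  row 18 [10010]: F1=1 F2=0 (differ) -> 1
  row 19 [10011]: F1=1 F2=1 -> 0
  row 20 [10100]: F1=0 F2=1 (differ) -> 1
  row 21 [10101]: F1=0 F2=0 -> 0
  row 22 [10110]: F1=1 F2=1 -> 0
  row 23 [10111]: F1=1 F2=0 (differ) -> 1
  row 24 [11000]: F1=0 F2=0 -> 0
  row 25 [11001]: F1=0 F2=1 (differ) -> 1
  row 26 [11010]: F1=1 F2=0 (differ) -> 1
  row 27 [11011]: F1=1 F2=1 -> 0
  row 28 [11100]: F1=0 F2=1 (differ) -> 1
  row 29 [11101]: F1=0 F2=0 -> 0
  row 30 [11110]: F1=1 F2=1 -> 0
  row 31 [11111]: F1=1 F2=0 (differ) -> 1
Full result column, 8 rows per line (p,q fixed per line; r,s,t runs 000..111 left to right):
  rows 0-7 [p,q=00]: 10111100  (ones: 5)
  rows 8-15 [p,q=01]: 00111100  (ones: 4)
  rows 16-23 [p,q=10]: 11101001  (ones: 5)
  rows 24-31 [p,q=11]: 01101001  (ones: 4)
Disagreements = 5+4+5+4 = 18

18


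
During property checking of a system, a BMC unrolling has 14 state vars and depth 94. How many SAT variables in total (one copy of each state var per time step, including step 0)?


BMC unrolls to depth k, creating one copy of each state var for steps 0..k.
Step count = 94 + 1 = 95 (steps 0 through 94)
Vars per step = 14
Total = 14 * 95 = 1330

1330


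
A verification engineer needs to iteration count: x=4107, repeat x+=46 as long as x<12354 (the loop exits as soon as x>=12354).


Step 1: x goes from 4107 toward 12354 by 46; the body runs while x<12354, so iterations = ceil((bound-start)/step)
Step 2: Distance=8247
Step 3: ceil(8247/46)=180

180


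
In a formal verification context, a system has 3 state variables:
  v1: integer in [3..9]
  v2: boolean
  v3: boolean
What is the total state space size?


State space = product of domain sizes of all variables.
Domain sizes:
  v1 (integer in [3..9]): 7
  v2 (boolean): 2
  v3 (boolean): 2
Product = 7 * 2 * 2 = 28

28


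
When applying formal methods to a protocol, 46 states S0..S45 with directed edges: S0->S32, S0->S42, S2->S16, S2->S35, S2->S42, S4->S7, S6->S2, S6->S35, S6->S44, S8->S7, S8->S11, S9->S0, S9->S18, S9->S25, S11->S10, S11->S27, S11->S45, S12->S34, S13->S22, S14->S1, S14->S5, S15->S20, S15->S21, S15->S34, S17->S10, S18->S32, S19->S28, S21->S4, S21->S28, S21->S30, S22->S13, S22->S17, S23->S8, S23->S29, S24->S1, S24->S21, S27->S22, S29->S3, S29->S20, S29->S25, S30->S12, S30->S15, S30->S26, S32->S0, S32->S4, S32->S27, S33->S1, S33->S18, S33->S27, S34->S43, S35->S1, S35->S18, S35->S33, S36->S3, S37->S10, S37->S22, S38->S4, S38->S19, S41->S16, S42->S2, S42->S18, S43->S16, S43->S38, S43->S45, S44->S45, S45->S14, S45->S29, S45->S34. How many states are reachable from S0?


BFS from S0:
  layer 0: {S0}
  layer 1: {S32, S42}
  layer 2: {S2, S4, S18, S27}
  layer 3: {S7, S16, S22, S35}
  layer 4: {S1, S13, S17, S33}
  layer 5: {S10}
Reachable set: {S0, S1, S2, S4, S7, S10, S13, S16, S17, S18, S22, S27, S32, S33, S35, S42}
Count = 16

16


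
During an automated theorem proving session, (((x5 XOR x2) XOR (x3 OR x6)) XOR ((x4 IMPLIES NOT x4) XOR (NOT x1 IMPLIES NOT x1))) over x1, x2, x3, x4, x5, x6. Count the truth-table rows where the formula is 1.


Formula: (((x5 XOR x2) XOR (x3 OR x6)) XOR ((x4 IMPLIES NOT x4) XOR (NOT x1 IMPLIES NOT x1))) over 6 vars (64 rows)
Evaluate each row (x1, x2, x3, x4, x5, x6 as bits, MSB first):
  row 0 [000000]: (((0 XOR 0) XOR (0 OR 0)) XOR ((0 IMPLIES NOT 0) XOR (NOT 0 IMPLIES NOT 0))) -> 0
  row 1 [000001]: (((0 XOR 0) XOR (0 OR 1)) XOR ((0 IMPLIES NOT 0) XOR (NOT 0 IMPLIES NOT 0))) -> 1
  row 2 [000010]: (((1 XOR 0) XOR (0 OR 0)) XOR ((0 IMPLIES NOT 0) XOR (NOT 0 IMPLIES NOT 0))) -> 1
  row 3 [000011]: (((1 XOR 0) XOR (0 OR 1)) XOR ((0 IMPLIES NOT 0) XOR (NOT 0 IMPLIES NOT 0))) -> 0
  row 4 [000100]: (((0 XOR 0) XOR (0 OR 0)) XOR ((1 IMPLIES NOT 1) XOR (NOT 0 IMPLIES NOT 0))) -> 1
  (every remaining row is evaluated the same way; all 64 results are listed next)
Full result column, 8 rows per line (x1,x2,x3 fixed per line; x4,x5,x6 runs 000..111 left to right):
  rows 0-7 [x1,x2,x3=000]: 01101001  (ones: 4)
  rows 8-15 [x1,x2,x3=001]: 11000011  (ones: 4)
  rows 16-23 [x1,x2,x3=010]: 10010110  (ones: 4)
  rows 24-31 [x1,x2,x3=011]: 00111100  (ones: 4)
  rows 32-39 [x1,x2,x3=100]: 01101001  (ones: 4)
  rows 40-47 [x1,x2,x3=101]: 11000011  (ones: 4)
  rows 48-55 [x1,x2,x3=110]: 10010110  (ones: 4)
  rows 56-63 [x1,x2,x3=111]: 00111100  (ones: 4)
Count of 1-rows = 4+4+4+4+4+4+4+4 = 32

32


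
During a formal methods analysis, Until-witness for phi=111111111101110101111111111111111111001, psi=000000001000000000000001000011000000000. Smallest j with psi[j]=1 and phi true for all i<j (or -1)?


(phi U psi) at 0: need smallest j with psi[j]=1 and phi[i]=1 for all i in [0,j).
Scan from step 0:
  step 0: phi=1, psi=0 -> continue
  step 1: phi=1, psi=0 -> continue
  step 2: phi=1, psi=0 -> continue
  step 3: phi=1, psi=0 -> continue
  step 8: psi=1 and phi held for [0,8) -> witness found
Witness step = 8

8


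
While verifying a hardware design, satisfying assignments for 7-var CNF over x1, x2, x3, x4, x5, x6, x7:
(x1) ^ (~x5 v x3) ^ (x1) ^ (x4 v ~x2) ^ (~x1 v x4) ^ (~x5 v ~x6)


CNF with 6 clauses over 7 vars (128 assignments).
An assignment satisfies CNF iff every clause has >=1 true literal.
Check each row (bits = x1,x2,x3,x4,x5,x6,x7; clause T/F shown):
  row 0 [0000000]: clauses=FTFTTT -> 0
  row 1 [0000001]: clauses=FTFTTT -> 0
  row 2 [0000010]: clauses=FTFTTT -> 0
  row 3 [0000011]: clauses=FTFTTT -> 0
  row 4 [0000100]: clauses=FFFTTT -> 0
  (every remaining row is evaluated the same way; all 128 results are listed next)
Full result column, 8 rows per line (x1,x2,x3,x4 fixed per line; x5,x6,x7 runs 000..111 left to right):
  rows 0-7 [x1,x2,x3,x4=0000]: 00000000  (ones: 0)
  rows 8-15 [x1,x2,x3,x4=0001]: 00000000  (ones: 0)
  rows 16-23 [x1,x2,x3,x4=0010]: 00000000  (ones: 0)
  rows 24-31 [x1,x2,x3,x4=0011]: 00000000  (ones: 0)
  rows 32-39 [x1,x2,x3,x4=0100]: 00000000  (ones: 0)
  rows 40-47 [x1,x2,x3,x4=0101]: 00000000  (ones: 0)
  rows 48-55 [x1,x2,x3,x4=0110]: 00000000  (ones: 0)
  rows 56-63 [x1,x2,x3,x4=0111]: 00000000  (ones: 0)
  rows 64-71 [x1,x2,x3,x4=1000]: 00000000  (ones: 0)
  rows 72-79 [x1,x2,x3,x4=1001]: 11110000  (ones: 4)
  rows 80-87 [x1,x2,x3,x4=1010]: 00000000  (ones: 0)
  rows 88-95 [x1,x2,x3,x4=1011]: 11111100  (ones: 6)
  rows 96-103 [x1,x2,x3,x4=1100]: 00000000  (ones: 0)
  rows 104-111 [x1,x2,x3,x4=1101]: 11110000  (ones: 4)
  rows 112-119 [x1,x2,x3,x4=1110]: 00000000  (ones: 0)
  rows 120-127 [x1,x2,x3,x4=1111]: 11111100  (ones: 6)
Satisfying assignments = 0+0+0+0+0+0+0+0+0+4+0+6+0+4+0+6 = 20

20


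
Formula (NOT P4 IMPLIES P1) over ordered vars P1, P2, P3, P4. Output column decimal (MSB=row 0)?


Formula: (NOT P4 IMPLIES P1) over P1, P2, P3, P4 (16 rows)
Evaluate each row (bits = P1,P2,P3,P4, MSB first):
  row 0 [0000]: (NOT 0 IMPLIES 0) -> 0
  row 1 [0001]: (NOT 1 IMPLIES 0) -> 1
  row 2 [0010]: (NOT 0 IMPLIES 0) -> 0
  row 3 [0011]: (NOT 1 IMPLIES 0) -> 1
  row 4 [0100]: (NOT 0 IMPLIES 0) -> 0
  row 5 [0101]: (NOT 1 IMPLIES 0) -> 1
  row 6 [0110]: (NOT 0 IMPLIES 0) -> 0
  row 7 [0111]: (NOT 1 IMPLIES 0) -> 1
  row 8 [1000]: (NOT 0 IMPLIES 1) -> 1
  row 9 [1001]: (NOT 1 IMPLIES 1) -> 1
  row 10 [1010]: (NOT 0 IMPLIES 1) -> 1
  row 11 [1011]: (NOT 1 IMPLIES 1) -> 1
  row 12 [1100]: (NOT 0 IMPLIES 1) -> 1
  row 13 [1101]: (NOT 1 IMPLIES 1) -> 1
  row 14 [1110]: (NOT 0 IMPLIES 1) -> 1
  row 15 [1111]: (NOT 1 IMPLIES 1) -> 1
Full result column, 4 rows per line (P1,P2 fixed per line; P3,P4 runs 00..11 left to right):
  rows 0-3 [P1,P2=00]: 0101  = hex 5
  rows 4-7 [P1,P2=01]: 0101  = hex 5
  rows 8-11 [P1,P2=10]: 1111  = hex F
  rows 12-15 [P1,P2=11]: 1111  = hex F
Output column (row 0 .. row 15) = 0101010111111111
Output column grouped in 4s = 0101 0101 1111 1111 = 0x55FF
Convert to decimal digit by digit (value = value*16 + digit):
  5 -> 5
  5*16 + 5 = 85
  85*16 + 15 (F) = 1375
  1375*16 + 15 (F) = 22015
Decimal = 22015

22015


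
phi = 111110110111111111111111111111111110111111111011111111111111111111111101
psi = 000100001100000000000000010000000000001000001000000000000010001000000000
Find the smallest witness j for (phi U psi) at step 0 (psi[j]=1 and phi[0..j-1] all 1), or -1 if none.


(phi U psi) at 0: need smallest j with psi[j]=1 and phi[i]=1 for all i in [0,j).
Scan from step 0:
  step 0: phi=1, psi=0 -> continue
  step 1: phi=1, psi=0 -> continue
  step 2: phi=1, psi=0 -> continue
  step 3: psi=1 and phi held for [0,3) -> witness found
Witness step = 3

3


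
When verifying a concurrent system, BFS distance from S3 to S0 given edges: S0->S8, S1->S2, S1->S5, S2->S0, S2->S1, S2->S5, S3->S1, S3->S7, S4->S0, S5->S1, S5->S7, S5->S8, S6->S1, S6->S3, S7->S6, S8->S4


BFS layer-by-layer from S3:
  dist 0: {S3}
  dist 1: {S1, S7}
  dist 2: {S2, S5, S6}
  dist 3: {S0, S8}
  -> S0 reached at distance 3
Shortest path length = 3

3


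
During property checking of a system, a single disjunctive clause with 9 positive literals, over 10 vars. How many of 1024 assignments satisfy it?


Step 1: Total=2^10=1024
Step 2: Unsat when all 9 false: 2^1=2
Step 3: Sat=1024-2=1022

1022


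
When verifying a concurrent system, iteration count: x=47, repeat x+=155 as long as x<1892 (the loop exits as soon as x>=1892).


Step 1: x goes from 47 toward 1892 by 155; the body runs while x<1892, so iterations = ceil((bound-start)/step)
Step 2: Distance=1845
Step 3: ceil(1845/155)=12

12


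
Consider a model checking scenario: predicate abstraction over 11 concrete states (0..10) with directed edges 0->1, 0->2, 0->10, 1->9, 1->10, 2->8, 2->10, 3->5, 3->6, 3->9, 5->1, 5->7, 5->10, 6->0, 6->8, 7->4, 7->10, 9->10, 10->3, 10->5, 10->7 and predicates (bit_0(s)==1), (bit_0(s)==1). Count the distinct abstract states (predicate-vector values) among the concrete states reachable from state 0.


BFS from 0:
Concrete reachable: {0, 1, 2, 3, 4, 5, 6, 7, 8, 9, 10}
Abstract via predicates (bit_0(s)==1), (bit_0(s)==1):
  (0,0) <- {0, 2, 4, 6, 8, 10}
  (1,1) <- {1, 3, 5, 7, 9}
Distinct abstract states = 2

2


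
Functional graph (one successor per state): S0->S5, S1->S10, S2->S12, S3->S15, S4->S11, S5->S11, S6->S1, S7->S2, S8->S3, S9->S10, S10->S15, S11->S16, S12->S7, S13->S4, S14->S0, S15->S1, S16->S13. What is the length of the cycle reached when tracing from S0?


Trace from S0 until a state repeats:
  S0 -> S5 -> S11 -> S16 -> S13 -> S4 -> S11
S11 first seen at step 2, revisited at step 6.
Cycle length = 6 - 2 = 4

4


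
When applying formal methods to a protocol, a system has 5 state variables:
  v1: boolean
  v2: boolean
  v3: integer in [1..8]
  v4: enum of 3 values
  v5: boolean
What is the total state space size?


State space = product of domain sizes of all variables.
Domain sizes:
  v1 (boolean): 2
  v2 (boolean): 2
  v3 (integer in [1..8]): 8
  v4 (enum of 3 values): 3
  v5 (boolean): 2
Product = 2 * 2 * 8 * 3 * 2 = 192

192


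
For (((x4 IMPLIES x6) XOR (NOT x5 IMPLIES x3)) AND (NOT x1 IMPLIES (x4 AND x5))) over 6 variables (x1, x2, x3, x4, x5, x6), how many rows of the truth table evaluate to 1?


Formula: (((x4 IMPLIES x6) XOR (NOT x5 IMPLIES x3)) AND (NOT x1 IMPLIES (x4 AND x5))) over 6 vars (64 rows)
Evaluate each row (x1, x2, x3, x4, x5, x6 as bits, MSB first):
  row 0 [000000]: (((0 IMPLIES 0) XOR (NOT 0 IMPLIES 0)) AND (NOT 0 IMPLIES (0 AND 0))) -> 0
  row 1 [000001]: (((0 IMPLIES 1) XOR (NOT 0 IMPLIES 0)) AND (NOT 0 IMPLIES (0 AND 0))) -> 0
  row 2 [000010]: (((0 IMPLIES 0) XOR (NOT 1 IMPLIES 0)) AND (NOT 0 IMPLIES (0 AND 1))) -> 0
  row 3 [000011]: (((0 IMPLIES 1) XOR (NOT 1 IMPLIES 0)) AND (NOT 0 IMPLIES (0 AND 1))) -> 0
  row 4 [000100]: (((1 IMPLIES 0) XOR (NOT 0 IMPLIES 0)) AND (NOT 0 IMPLIES (1 AND 0))) -> 0
  (every remaining row is evaluated the same way; all 64 results are listed next)
Full result column, 8 rows per line (x1,x2,x3 fixed per line; x4,x5,x6 runs 000..111 left to right):
  rows 0-7 [x1,x2,x3=000]: 00000010  (ones: 1)
  rows 8-15 [x1,x2,x3=001]: 00000010  (ones: 1)
  rows 16-23 [x1,x2,x3=010]: 00000010  (ones: 1)
  rows 24-31 [x1,x2,x3=011]: 00000010  (ones: 1)
  rows 32-39 [x1,x2,x3=100]: 11000110  (ones: 4)
  rows 40-47 [x1,x2,x3=101]: 00001010  (ones: 2)
  rows 48-55 [x1,x2,x3=110]: 11000110  (ones: 4)
  rows 56-63 [x1,x2,x3=111]: 00001010  (ones: 2)
Count of 1-rows = 1+1+1+1+4+2+4+2 = 16

16


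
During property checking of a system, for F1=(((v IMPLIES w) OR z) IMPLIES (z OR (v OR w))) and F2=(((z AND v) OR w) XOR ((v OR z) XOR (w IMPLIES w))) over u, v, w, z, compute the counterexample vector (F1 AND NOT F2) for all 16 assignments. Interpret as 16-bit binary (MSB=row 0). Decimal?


F1 = (((v IMPLIES w) OR z) IMPLIES (z OR (v OR w)))
F2 = (((z AND v) OR w) XOR ((v OR z) XOR (w IMPLIES w)))
Counterexample to F1=>F2 is where F1=1 and F2=0.
Evaluate each row (bits = u,v,w,z, MSB first):
  row 0 [0000]: F1=0 F2=1 -> F1&~F2 -> 0
  row 1 [0001]: F1=1 F2=0 -> F1&~F2 -> 1
  row 2 [0010]: F1=1 F2=0 -> F1&~F2 -> 1
  row 3 [0011]: F1=1 F2=1 -> F1&~F2 -> 0
  row 4 [0100]: F1=1 F2=0 -> F1&~F2 -> 1
  row 5 [0101]: F1=1 F2=1 -> F1&~F2 -> 0
  row 6 [0110]: F1=1 F2=1 -> F1&~F2 -> 0
  row 7 [0111]: F1=1 F2=1 -> F1&~F2 -> 0
  row 8 [1000]: F1=0 F2=1 -> F1&~F2 -> 0
  row 9 [1001]: F1=1 F2=0 -> F1&~F2 -> 1
  row 10 [1010]: F1=1 F2=0 -> F1&~F2 -> 1
  row 11 [1011]: F1=1 F2=1 -> F1&~F2 -> 0
  row 12 [1100]: F1=1 F2=0 -> F1&~F2 -> 1
  row 13 [1101]: F1=1 F2=1 -> F1&~F2 -> 0
  row 14 [1110]: F1=1 F2=1 -> F1&~F2 -> 0
  row 15 [1111]: F1=1 F2=1 -> F1&~F2 -> 0
Full result column, 4 rows per line (u,v fixed per line; w,z runs 00..11 left to right):
  rows 0-3 [u,v=00]: 0110  = hex 6
  rows 4-7 [u,v=01]: 1000  = hex 8
  rows 8-11 [u,v=10]: 0110  = hex 6
  rows 12-15 [u,v=11]: 1000  = hex 8
Counterexample vector (row 0 .. row 15) = 0110100001101000
Output column grouped in 4s = 0110 1000 0110 1000 = 0x6868
Convert to decimal digit by digit (value = value*16 + digit):
  6 -> 6
  6*16 + 8 = 104
  104*16 + 6 = 1670
  1670*16 + 8 = 26728
Decimal = 26728

26728


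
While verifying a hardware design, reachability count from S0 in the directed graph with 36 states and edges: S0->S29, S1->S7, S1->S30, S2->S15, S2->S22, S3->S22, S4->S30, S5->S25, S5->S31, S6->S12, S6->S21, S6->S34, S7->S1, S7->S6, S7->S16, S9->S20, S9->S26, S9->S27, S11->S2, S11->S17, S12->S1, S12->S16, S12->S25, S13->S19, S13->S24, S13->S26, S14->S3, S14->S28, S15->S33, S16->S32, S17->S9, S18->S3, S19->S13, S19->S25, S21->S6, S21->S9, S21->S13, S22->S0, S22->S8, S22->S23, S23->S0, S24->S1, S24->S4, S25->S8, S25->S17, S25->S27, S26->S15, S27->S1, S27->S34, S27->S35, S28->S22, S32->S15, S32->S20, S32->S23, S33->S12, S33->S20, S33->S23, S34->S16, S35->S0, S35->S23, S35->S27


BFS from S0:
  layer 0: {S0}
  layer 1: {S29}
Reachable set: {S0, S29}
Count = 2

2


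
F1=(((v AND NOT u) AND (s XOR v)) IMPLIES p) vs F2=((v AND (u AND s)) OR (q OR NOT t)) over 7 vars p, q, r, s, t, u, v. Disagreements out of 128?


F1 = (((v AND NOT u) AND (s XOR v)) IMPLIES p)
F2 = ((v AND (u AND s)) OR (q OR NOT t))
Evaluate both on each of 128 rows (bits = p,q,r,s,t,u,v):
  row 0 [0000000]: F1=1 F2=1 -> 0
  row 1 [0000001]: F1=0 F2=1 (differ) -> 1
  row 2 [0000010]: F1=1 F2=1 -> 0
  row 3 [0000011]: F1=1 F2=1 -> 0
  row 4 [0000100]: F1=1 F2=0 (differ) -> 1
  (every remaining row is evaluated the same way; all 128 results are listed next)
Full result column, 8 rows per line (p,q,r,s fixed per line; t,u,v runs 000..111 left to right):
  rows 0-7 [p,q,r,s=0000]: 01001011  (ones: 4)
  rows 8-15 [p,q,r,s=0001]: 00001110  (ones: 3)
  rows 16-23 [p,q,r,s=0010]: 01001011  (ones: 4)
  rows 24-31 [p,q,r,s=0011]: 00001110  (ones: 3)
  rows 32-39 [p,q,r,s=0100]: 01000100  (ones: 2)
  rows 40-47 [p,q,r,s=0101]: 00000000  (ones: 0)
  rows 48-55 [p,q,r,s=0110]: 01000100  (ones: 2)
  rows 56-63 [p,q,r,s=0111]: 00000000  (ones: 0)
  rows 64-71 [p,q,r,s=1000]: 00001111  (ones: 4)
  rows 72-79 [p,q,r,s=1001]: 00001110  (ones: 3)
  rows 80-87 [p,q,r,s=1010]: 00001111  (ones: 4)
  rows 88-95 [p,q,r,s=1011]: 00001110  (ones: 3)
  rows 96-103 [p,q,r,s=1100]: 00000000  (ones: 0)
  rows 104-111 [p,q,r,s=1101]: 00000000  (ones: 0)
  rows 112-119 [p,q,r,s=1110]: 00000000  (ones: 0)
  rows 120-127 [p,q,r,s=1111]: 00000000  (ones: 0)
Disagreements = 4+3+4+3+2+0+2+0+4+3+4+3+0+0+0+0 = 32

32
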